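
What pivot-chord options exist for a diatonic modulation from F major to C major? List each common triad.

F, Am, C, Dm

Triads in F major: F (I), Gm (ii), Am (iii), Bb (IV), C (V), Dm (vi), Edim (vii°).
Triads in C major: C (I), Dm (ii), Em (iii), F (IV), G (V), Am (vi), Bdim (vii°).
Shared triads with their functions: F (I in F major, IV in C major); Am (iii in F major, vi in C major); C (V in F major, I in C major); Dm (vi in F major, ii in C major).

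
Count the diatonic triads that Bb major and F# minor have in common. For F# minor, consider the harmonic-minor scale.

Diatonic triads of Bb major: Bb (I), Cm (ii), Dm (iii), Eb (IV), F (V), Gm (vi), Adim (vii°).
Diatonic triads of F# minor (harmonic minor): F#m (i), G#dim (ii°), Aaug (III+), Bm (iv), C# (V), D (VI), E#dim (vii°).
No triad has the same root and quality in both keys.

0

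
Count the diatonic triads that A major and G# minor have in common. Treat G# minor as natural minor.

2

Diatonic triads of A major: A (I), Bm (ii), C#m (iii), D (IV), E (V), F#m (vi), G#dim (vii°).
Diatonic triads of G# minor (natural minor): G#m (i), A#dim (ii°), B (III), C#m (iv), D#m (v), E (VI), F# (VII).
Matching root and quality in both lists: C#m, E.
That gives 2 common triads.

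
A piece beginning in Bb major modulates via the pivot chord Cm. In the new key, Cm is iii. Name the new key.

Ab major

The numeral iii denotes a minor triad on scale degree 3. With C on degree 3, the tonic of the new key is Ab.
Degree 3 carries a minor triad in major keys, so the destination is Ab major.
Check: the diatonic triads of Ab major are Ab (I), Bbm (ii), Cm (iii), Db (IV), Eb (V), Fm (vi), Gdim (vii°) — Cm is indeed iii.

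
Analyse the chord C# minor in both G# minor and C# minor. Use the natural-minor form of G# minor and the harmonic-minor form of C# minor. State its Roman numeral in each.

iv in G# minor; i in C# minor

The scale of G# minor (natural minor) is G# A# B C# D# E F#; C# is degree 4, and the triad built there (C#-E-G#) is minor, so it is iv.
The scale of C# minor (harmonic minor) is C# D# E F# G# A B#; C# is degree 1, and the triad built there (C#-E-G#) is minor, so it is i.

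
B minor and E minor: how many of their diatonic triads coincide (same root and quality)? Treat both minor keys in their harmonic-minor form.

Diatonic triads of B minor (harmonic minor): Bm (i), C♯dim (ii°), Daug (III+), Em (iv), F♯ (V), G (VI), A♯dim (vii°).
Diatonic triads of E minor (harmonic minor): Em (i), F♯dim (ii°), Gaug (III+), Am (iv), B (V), C (VI), D♯dim (vii°).
Matching root and quality in both lists: Em.
That gives 1 common triad.

1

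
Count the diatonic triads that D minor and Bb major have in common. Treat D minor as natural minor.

Diatonic triads of D minor (natural minor): D minor (i), E diminished (ii°), F major (III), G minor (iv), A minor (v), Bb major (VI), C major (VII).
Diatonic triads of Bb major: Bb major (I), C minor (ii), D minor (iii), Eb major (IV), F major (V), G minor (vi), A diminished (vii°).
Matching root and quality in both lists: D minor, F major, G minor, Bb major.
That gives 4 common triads.

4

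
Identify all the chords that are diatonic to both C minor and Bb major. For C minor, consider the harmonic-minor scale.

Cm

Triads in C minor (harmonic minor): C minor (i), D diminished (ii°), Eb augmented (III+), F minor (iv), G major (V), Ab major (VI), B diminished (vii°).
Triads in Bb major: Bb major (I), C minor (ii), D minor (iii), Eb major (IV), F major (V), G minor (vi), A diminished (vii°).
Shared triads with their functions: C minor (i in C minor, ii in Bb major).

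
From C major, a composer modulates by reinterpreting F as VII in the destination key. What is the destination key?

G minor

The numeral VII denotes a major triad on scale degree 7. With F on degree 7, the tonic of the new key is G.
Degree 7 carries a major triad in natural-minor keys, so the destination is G minor.
Check: the diatonic triads of G minor (natural minor) are Gm (i), Adim (ii°), Bb (III), Cm (iv), Dm (v), Eb (VI), F (VII) — F is indeed VII.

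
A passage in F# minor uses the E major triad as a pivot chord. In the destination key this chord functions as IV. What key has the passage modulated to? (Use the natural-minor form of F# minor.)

The numeral IV denotes a major triad on scale degree 4. With E on degree 4, the tonic of the new key is B.
Degree 4 carries a major triad in major keys, so the destination is B major.
Check: the diatonic triads of B major are B (I), C#m (ii), D#m (iii), E (IV), F# (V), G#m (vi), A#dim (vii°) — E major is indeed IV.

B major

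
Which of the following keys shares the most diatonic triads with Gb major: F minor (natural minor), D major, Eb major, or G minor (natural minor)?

F minor

Triads of Gb major: Gb major (I), Ab minor (ii), Bb minor (iii), Cb major (IV), Db major (V), Eb minor (vi), F diminished (vii°).
F minor (natural minor) shares 2: Bbm, Db.
D major shares 0: none.
Eb major shares 0: none.
G minor (natural minor) shares 0: none.
The most common triads (2) are shared with F minor.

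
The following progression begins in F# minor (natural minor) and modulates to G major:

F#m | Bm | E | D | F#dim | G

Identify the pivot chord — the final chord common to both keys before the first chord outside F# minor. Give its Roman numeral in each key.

D — VI in F# minor, V in G major

Chords diatonic to F# minor: F#m, G#dim, A, Bm, C#m, D, E.
Reading the progression, the first chord not in that set is F#dim, so the modulation leaves F# minor there.
The chord immediately before F#dim is D, which is diatonic to both keys: VI in F# minor and V in G major.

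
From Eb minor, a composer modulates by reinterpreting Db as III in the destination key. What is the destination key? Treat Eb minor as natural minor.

The numeral III denotes a major triad on scale degree 3. With Db on degree 3, the tonic of the new key is Bb.
Degree 3 carries a major triad in natural-minor keys, so the destination is Bb minor.
Check: the diatonic triads of Bb minor (natural minor) are Bbm (i), Cdim (ii°), Db (III), Ebm (iv), Fm (v), Gb (VI), Ab (VII) — Db is indeed III.

Bb minor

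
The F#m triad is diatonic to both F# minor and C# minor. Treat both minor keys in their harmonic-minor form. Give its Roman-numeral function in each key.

i in F# minor; iv in C# minor

The scale of F# minor (harmonic minor) is F# G# A B C# D E#; F# is degree 1, and the triad built there (F#-A-C#) is minor, so it is i.
The scale of C# minor (harmonic minor) is C# D# E F# G# A B#; F# is degree 4, and the triad built there (F#-A-C#) is minor, so it is iv.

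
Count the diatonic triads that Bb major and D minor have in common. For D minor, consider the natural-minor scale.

Diatonic triads of Bb major: Bb (I), Cm (ii), Dm (iii), Eb (IV), F (V), Gm (vi), Adim (vii°).
Diatonic triads of D minor (natural minor): Dm (i), Edim (ii°), F (III), Gm (iv), Am (v), Bb (VI), C (VII).
Matching root and quality in both lists: Bb, Dm, F, Gm.
That gives 4 common triads.

4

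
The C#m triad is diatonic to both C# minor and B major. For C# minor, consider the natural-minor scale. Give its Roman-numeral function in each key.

The scale of C# minor (natural minor) is C# D# E F# G# A B; C# is degree 1, and the triad built there (C#-E-G#) is minor, so it is i.
The scale of B major is B C# D# E F# G# A#; C# is degree 2, and the triad built there (C#-E-G#) is minor, so it is ii.

i in C# minor; ii in B major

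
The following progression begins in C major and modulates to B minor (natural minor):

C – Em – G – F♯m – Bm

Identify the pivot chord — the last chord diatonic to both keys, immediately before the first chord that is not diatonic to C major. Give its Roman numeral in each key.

Chords diatonic to C major: C, Dm, Em, F, G, Am, Bdim.
Reading the progression, the first chord not in that set is F♯m, so the modulation leaves C major there.
The chord immediately before F♯m is G, which is diatonic to both keys: V in C major and VI in B minor.

G — V in C major, VI in B minor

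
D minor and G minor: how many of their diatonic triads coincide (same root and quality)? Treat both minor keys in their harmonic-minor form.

Diatonic triads of D minor (harmonic minor): D minor (i), E diminished (ii°), F augmented (III+), G minor (iv), A major (V), Bb major (VI), C# diminished (vii°).
Diatonic triads of G minor (harmonic minor): G minor (i), A diminished (ii°), Bb augmented (III+), C minor (iv), D major (V), Eb major (VI), F# diminished (vii°).
Matching root and quality in both lists: G minor.
That gives 1 common triad.

1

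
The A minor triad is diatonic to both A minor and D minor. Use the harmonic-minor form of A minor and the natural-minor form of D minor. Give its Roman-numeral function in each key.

i in A minor; v in D minor

The scale of A minor (harmonic minor) is A B C D E F G#; A is degree 1, and the triad built there (A-C-E) is minor, so it is i.
The scale of D minor (natural minor) is D E F G A Bb C; A is degree 5, and the triad built there (A-C-E) is minor, so it is v.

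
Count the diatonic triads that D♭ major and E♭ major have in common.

Diatonic triads of D♭ major: D♭ (I), E♭m (ii), Fm (iii), G♭ (IV), A♭ (V), B♭m (vi), Cdim (vii°).
Diatonic triads of E♭ major: E♭ (I), Fm (ii), Gm (iii), A♭ (IV), B♭ (V), Cm (vi), Ddim (vii°).
Matching root and quality in both lists: Fm, A♭.
That gives 2 common triads.

2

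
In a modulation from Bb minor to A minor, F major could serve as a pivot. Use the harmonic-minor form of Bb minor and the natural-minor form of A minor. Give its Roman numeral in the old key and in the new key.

V in Bb minor; VI in A minor

The scale of Bb minor (harmonic minor) is Bb C Db Eb F Gb A; F is degree 5, and the triad built there (F-A-C) is major, so it is V.
The scale of A minor (natural minor) is A B C D E F G; F is degree 6, and the triad built there (F-A-C) is major, so it is VI.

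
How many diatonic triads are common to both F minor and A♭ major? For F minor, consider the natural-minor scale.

7

Diatonic triads of F minor (natural minor): Fm (i), Gdim (ii°), A♭ (III), B♭m (iv), Cm (v), D♭ (VI), E♭ (VII).
Diatonic triads of A♭ major: A♭ (I), B♭m (ii), Cm (iii), D♭ (IV), E♭ (V), Fm (vi), Gdim (vii°).
Matching root and quality in both lists: Fm, Gdim, A♭, B♭m, Cm, D♭, E♭.
That gives 7 common triads.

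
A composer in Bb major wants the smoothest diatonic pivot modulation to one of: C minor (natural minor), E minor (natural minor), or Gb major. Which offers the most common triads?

Triads of Bb major: Bb major (I), C minor (ii), D minor (iii), Eb major (IV), F major (V), G minor (vi), A diminished (vii°).
C minor (natural minor) shares 4: Bb, Cm, Eb, Gm.
E minor (natural minor) shares 0: none.
Gb major shares 0: none.
The most common triads (4) are shared with C minor.

C minor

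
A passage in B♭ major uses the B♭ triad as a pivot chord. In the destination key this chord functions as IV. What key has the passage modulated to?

The numeral IV denotes a major triad on scale degree 4. With B♭ on degree 4, the tonic of the new key is F.
Degree 4 carries a major triad in major keys, so the destination is F major.
Check: the diatonic triads of F major are F (I), Gm (ii), Am (iii), B♭ (IV), C (V), Dm (vi), Edim (vii°) — B♭ is indeed IV.

F major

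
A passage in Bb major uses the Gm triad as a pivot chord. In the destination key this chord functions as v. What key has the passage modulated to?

The numeral v denotes a minor triad on scale degree 5. With G on degree 5, the tonic of the new key is C.
Degree 5 carries a minor triad in natural-minor keys, so the destination is C minor.
Check: the diatonic triads of C minor (natural minor) are Cm (i), Ddim (ii°), Eb (III), Fm (iv), Gm (v), Ab (VI), Bb (VII) — Gm is indeed v.

C minor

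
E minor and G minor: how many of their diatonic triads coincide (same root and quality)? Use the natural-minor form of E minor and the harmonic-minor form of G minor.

2

Diatonic triads of E minor (natural minor): E minor (i), F♯ diminished (ii°), G major (III), A minor (iv), B minor (v), C major (VI), D major (VII).
Diatonic triads of G minor (harmonic minor): G minor (i), A diminished (ii°), B♭ augmented (III+), C minor (iv), D major (V), E♭ major (VI), F♯ diminished (vii°).
Matching root and quality in both lists: F♯ diminished, D major.
That gives 2 common triads.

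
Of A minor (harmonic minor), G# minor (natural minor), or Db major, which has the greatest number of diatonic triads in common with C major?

A minor

Triads of C major: C (I), Dm (ii), Em (iii), F (IV), G (V), Am (vi), Bdim (vii°).
A minor (harmonic minor) shares 4: Dm, F, Am, Bdim.
G# minor (natural minor) shares 0: none.
Db major shares 0: none.
The most common triads (4) are shared with A minor.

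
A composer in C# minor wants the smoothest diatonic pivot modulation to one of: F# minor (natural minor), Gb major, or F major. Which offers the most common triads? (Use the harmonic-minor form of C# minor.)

F# minor

Triads of C# minor (harmonic minor): C# minor (i), D# diminished (ii°), E augmented (III+), F# minor (iv), G# major (V), A major (VI), B# diminished (vii°).
F# minor (natural minor) shares 3: C#m, F#m, A.
Gb major shares 0: none.
F major shares 0: none.
The most common triads (3) are shared with F# minor.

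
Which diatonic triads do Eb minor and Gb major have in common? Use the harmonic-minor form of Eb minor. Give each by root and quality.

Ebm, Fdim, Abm, Cb

Triads in Eb minor (harmonic minor): Eb minor (i), F diminished (ii°), Gb augmented (III+), Ab minor (iv), Bb major (V), Cb major (VI), D diminished (vii°).
Triads in Gb major: Gb major (I), Ab minor (ii), Bb minor (iii), Cb major (IV), Db major (V), Eb minor (vi), F diminished (vii°).
Shared triads with their functions: Eb minor (i in Eb minor, vi in Gb major); F diminished (ii° in Eb minor, vii° in Gb major); Ab minor (iv in Eb minor, ii in Gb major); Cb major (VI in Eb minor, IV in Gb major).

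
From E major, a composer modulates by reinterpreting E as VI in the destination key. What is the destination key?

The numeral VI denotes a major triad on scale degree 6. With E on degree 6, the tonic of the new key is G#.
Degree 6 carries a major triad in minor keys, so the destination is G# minor.
Check: the diatonic triads of G# minor (natural minor) are G#m (i), A#dim (ii°), B (III), C#m (iv), D#m (v), E (VI), F# (VII) — E is indeed VI.

G# minor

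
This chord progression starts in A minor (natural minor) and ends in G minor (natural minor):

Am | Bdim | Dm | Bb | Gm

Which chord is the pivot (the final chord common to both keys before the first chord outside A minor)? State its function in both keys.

Chords diatonic to A minor: Am, Bdim, C, Dm, Em, F, G.
Reading the progression, the first chord not in that set is Bb, so the modulation leaves A minor there.
The chord immediately before Bb is Dm, which is diatonic to both keys: iv in A minor and v in G minor.

Dm — iv in A minor, v in G minor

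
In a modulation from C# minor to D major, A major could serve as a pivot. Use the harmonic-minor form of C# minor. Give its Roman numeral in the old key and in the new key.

The scale of C# minor (harmonic minor) is C# D# E F# G# A B#; A is degree 6, and the triad built there (A-C#-E) is major, so it is VI.
The scale of D major is D E F# G A B C#; A is degree 5, and the triad built there (A-C#-E) is major, so it is V.

VI in C# minor; V in D major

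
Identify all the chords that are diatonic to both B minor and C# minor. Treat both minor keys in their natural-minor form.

F#m, A

Triads in B minor (natural minor): B minor (i), C# diminished (ii°), D major (III), E minor (iv), F# minor (v), G major (VI), A major (VII).
Triads in C# minor (natural minor): C# minor (i), D# diminished (ii°), E major (III), F# minor (iv), G# minor (v), A major (VI), B major (VII).
Shared triads with their functions: F# minor (v in B minor, iv in C# minor); A major (VII in B minor, VI in C# minor).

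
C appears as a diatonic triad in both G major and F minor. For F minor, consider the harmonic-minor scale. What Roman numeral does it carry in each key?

The scale of G major is G A B C D E F#; C is degree 4, and the triad built there (C-E-G) is major, so it is IV.
The scale of F minor (harmonic minor) is F G Ab Bb C Db E; C is degree 5, and the triad built there (C-E-G) is major, so it is V.

IV in G major; V in F minor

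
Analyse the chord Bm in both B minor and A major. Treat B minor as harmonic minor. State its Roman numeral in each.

i in B minor; ii in A major

The scale of B minor (harmonic minor) is B C# D E F# G A#; B is degree 1, and the triad built there (B-D-F#) is minor, so it is i.
The scale of A major is A B C# D E F# G#; B is degree 2, and the triad built there (B-D-F#) is minor, so it is ii.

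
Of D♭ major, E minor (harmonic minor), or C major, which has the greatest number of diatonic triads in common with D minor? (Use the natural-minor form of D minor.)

C major

Triads of D minor (natural minor): Dm (i), Edim (ii°), F (III), Gm (iv), Am (v), B♭ (VI), C (VII).
D♭ major shares 0: none.
E minor (harmonic minor) shares 2: Am, C.
C major shares 4: Dm, F, Am, C.
The most common triads (4) are shared with C major.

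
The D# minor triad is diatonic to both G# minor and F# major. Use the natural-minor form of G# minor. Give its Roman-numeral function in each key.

The scale of G# minor (natural minor) is G# A# B C# D# E F#; D# is degree 5, and the triad built there (D#-F#-A#) is minor, so it is v.
The scale of F# major is F# G# A# B C# D# E#; D# is degree 6, and the triad built there (D#-F#-A#) is minor, so it is vi.

v in G# minor; vi in F# major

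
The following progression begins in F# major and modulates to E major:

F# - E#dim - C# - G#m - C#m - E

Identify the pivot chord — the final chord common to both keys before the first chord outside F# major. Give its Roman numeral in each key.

Chords diatonic to F# major: F#, G#m, A#m, B, C#, D#m, E#dim.
Reading the progression, the first chord not in that set is C#m, so the modulation leaves F# major there.
The chord immediately before C#m is G#m, which is diatonic to both keys: ii in F# major and iii in E major.

G#m — ii in F# major, iii in E major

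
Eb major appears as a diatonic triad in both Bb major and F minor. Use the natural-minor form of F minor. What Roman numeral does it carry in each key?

IV in Bb major; VII in F minor

The scale of Bb major is Bb C D Eb F G A; Eb is degree 4, and the triad built there (Eb-G-Bb) is major, so it is IV.
The scale of F minor (natural minor) is F G Ab Bb C Db Eb; Eb is degree 7, and the triad built there (Eb-G-Bb) is major, so it is VII.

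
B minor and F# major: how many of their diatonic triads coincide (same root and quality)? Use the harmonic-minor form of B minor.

Diatonic triads of B minor (harmonic minor): Bm (i), C#dim (ii°), Daug (III+), Em (iv), F# (V), G (VI), A#dim (vii°).
Diatonic triads of F# major: F# (I), G#m (ii), A#m (iii), B (IV), C# (V), D#m (vi), E#dim (vii°).
Matching root and quality in both lists: F#.
That gives 1 common triad.

1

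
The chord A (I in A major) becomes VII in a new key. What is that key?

The numeral VII denotes a major triad on scale degree 7. With A on degree 7, the tonic of the new key is B.
Degree 7 carries a major triad in natural-minor keys, so the destination is B minor.
Check: the diatonic triads of B minor (natural minor) are Bm (i), C♯dim (ii°), D (III), Em (iv), F♯m (v), G (VI), A (VII) — A is indeed VII.

B minor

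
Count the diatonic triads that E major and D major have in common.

2

Diatonic triads of E major: E (I), F#m (ii), G#m (iii), A (IV), B (V), C#m (vi), D#dim (vii°).
Diatonic triads of D major: D (I), Em (ii), F#m (iii), G (IV), A (V), Bm (vi), C#dim (vii°).
Matching root and quality in both lists: F#m, A.
That gives 2 common triads.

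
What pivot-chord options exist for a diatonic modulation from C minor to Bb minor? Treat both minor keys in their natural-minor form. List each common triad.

Fm, Ab

Triads in C minor (natural minor): C minor (i), D diminished (ii°), Eb major (III), F minor (iv), G minor (v), Ab major (VI), Bb major (VII).
Triads in Bb minor (natural minor): Bb minor (i), C diminished (ii°), Db major (III), Eb minor (iv), F minor (v), Gb major (VI), Ab major (VII).
Shared triads with their functions: F minor (iv in C minor, v in Bb minor); Ab major (VI in C minor, VII in Bb minor).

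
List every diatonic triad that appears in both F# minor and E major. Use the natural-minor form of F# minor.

F#m, A, C#m, E

Triads in F# minor (natural minor): F#m (i), G#dim (ii°), A (III), Bm (iv), C#m (v), D (VI), E (VII).
Triads in E major: E (I), F#m (ii), G#m (iii), A (IV), B (V), C#m (vi), D#dim (vii°).
Shared triads with their functions: F#m (i in F# minor, ii in E major); A (III in F# minor, IV in E major); C#m (v in F# minor, vi in E major); E (VII in F# minor, I in E major).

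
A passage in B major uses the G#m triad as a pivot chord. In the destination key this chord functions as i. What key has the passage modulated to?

G# minor

The numeral i denotes a minor triad on scale degree 1. With G# on degree 1, the tonic of the new key is G#.
Degree 1 carries a minor triad in minor keys, so the destination is G# minor.
Check: the diatonic triads of G# minor (natural minor) are G#m (i), A#dim (ii°), B (III), C#m (iv), D#m (v), E (VI), F# (VII) — G#m is indeed i.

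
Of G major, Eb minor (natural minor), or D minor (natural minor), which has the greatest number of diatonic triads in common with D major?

G major

Triads of D major: D major (I), E minor (ii), F# minor (iii), G major (IV), A major (V), B minor (vi), C# diminished (vii°).
G major shares 4: D, Em, G, Bm.
Eb minor (natural minor) shares 0: none.
D minor (natural minor) shares 0: none.
The most common triads (4) are shared with G major.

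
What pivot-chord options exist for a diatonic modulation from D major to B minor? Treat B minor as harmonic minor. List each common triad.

Em, G, Bm, C#dim

Triads in D major: D (I), Em (ii), F#m (iii), G (IV), A (V), Bm (vi), C#dim (vii°).
Triads in B minor (harmonic minor): Bm (i), C#dim (ii°), Daug (III+), Em (iv), F# (V), G (VI), A#dim (vii°).
Shared triads with their functions: Em (ii in D major, iv in B minor); G (IV in D major, VI in B minor); Bm (vi in D major, i in B minor); C#dim (vii° in D major, ii° in B minor).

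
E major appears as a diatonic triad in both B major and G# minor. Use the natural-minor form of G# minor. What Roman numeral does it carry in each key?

IV in B major; VI in G# minor

The scale of B major is B C# D# E F# G# A#; E is degree 4, and the triad built there (E-G#-B) is major, so it is IV.
The scale of G# minor (natural minor) is G# A# B C# D# E F#; E is degree 6, and the triad built there (E-G#-B) is major, so it is VI.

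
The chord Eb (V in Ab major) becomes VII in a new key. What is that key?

The numeral VII denotes a major triad on scale degree 7. With Eb on degree 7, the tonic of the new key is F.
Degree 7 carries a major triad in natural-minor keys, so the destination is F minor.
Check: the diatonic triads of F minor (natural minor) are Fm (i), Gdim (ii°), Ab (III), Bbm (iv), Cm (v), Db (VI), Eb (VII) — Eb is indeed VII.

F minor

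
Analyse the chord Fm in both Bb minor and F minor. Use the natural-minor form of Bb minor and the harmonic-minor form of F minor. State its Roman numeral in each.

v in Bb minor; i in F minor

The scale of Bb minor (natural minor) is Bb C Db Eb F Gb Ab; F is degree 5, and the triad built there (F-Ab-C) is minor, so it is v.
The scale of F minor (harmonic minor) is F G Ab Bb C Db E; F is degree 1, and the triad built there (F-Ab-C) is minor, so it is i.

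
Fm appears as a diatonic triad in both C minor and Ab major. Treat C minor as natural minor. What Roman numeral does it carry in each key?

iv in C minor; vi in Ab major

The scale of C minor (natural minor) is C D Eb F G Ab Bb; F is degree 4, and the triad built there (F-Ab-C) is minor, so it is iv.
The scale of Ab major is Ab Bb C Db Eb F G; F is degree 6, and the triad built there (F-Ab-C) is minor, so it is vi.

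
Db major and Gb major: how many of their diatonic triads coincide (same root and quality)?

4

Diatonic triads of Db major: Db major (I), Eb minor (ii), F minor (iii), Gb major (IV), Ab major (V), Bb minor (vi), C diminished (vii°).
Diatonic triads of Gb major: Gb major (I), Ab minor (ii), Bb minor (iii), Cb major (IV), Db major (V), Eb minor (vi), F diminished (vii°).
Matching root and quality in both lists: Db major, Eb minor, Gb major, Bb minor.
That gives 4 common triads.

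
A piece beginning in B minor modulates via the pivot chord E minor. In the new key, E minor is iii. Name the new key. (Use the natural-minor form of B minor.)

The numeral iii denotes a minor triad on scale degree 3. With E on degree 3, the tonic of the new key is C.
Degree 3 carries a minor triad in major keys, so the destination is C major.
Check: the diatonic triads of C major are C (I), Dm (ii), Em (iii), F (IV), G (V), Am (vi), Bdim (vii°) — E minor is indeed iii.

C major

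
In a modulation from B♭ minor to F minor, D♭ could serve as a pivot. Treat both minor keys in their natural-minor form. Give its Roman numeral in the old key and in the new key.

The scale of B♭ minor (natural minor) is B♭ C D♭ E♭ F G♭ A♭; D♭ is degree 3, and the triad built there (D♭-F-A♭) is major, so it is III.
The scale of F minor (natural minor) is F G A♭ B♭ C D♭ E♭; D♭ is degree 6, and the triad built there (D♭-F-A♭) is major, so it is VI.

III in B♭ minor; VI in F minor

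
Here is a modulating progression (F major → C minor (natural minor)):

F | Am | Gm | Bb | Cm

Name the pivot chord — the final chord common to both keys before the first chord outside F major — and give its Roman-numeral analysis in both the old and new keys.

Chords diatonic to F major: F, Gm, Am, Bb, C, Dm, Edim.
Reading the progression, the first chord not in that set is Cm, so the modulation leaves F major there.
The chord immediately before Cm is Bb, which is diatonic to both keys: IV in F major and VII in C minor.

Bb — IV in F major, VII in C minor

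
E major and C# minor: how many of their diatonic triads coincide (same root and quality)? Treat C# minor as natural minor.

Diatonic triads of E major: E (I), F#m (ii), G#m (iii), A (IV), B (V), C#m (vi), D#dim (vii°).
Diatonic triads of C# minor (natural minor): C#m (i), D#dim (ii°), E (III), F#m (iv), G#m (v), A (VI), B (VII).
Matching root and quality in both lists: E, F#m, G#m, A, B, C#m, D#dim.
That gives 7 common triads.

7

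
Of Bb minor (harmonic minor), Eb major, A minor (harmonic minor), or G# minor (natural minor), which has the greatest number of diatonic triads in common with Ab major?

Eb major

Triads of Ab major: Ab (I), Bbm (ii), Cm (iii), Db (IV), Eb (V), Fm (vi), Gdim (vii°).
Bb minor (harmonic minor) shares 1: Bbm.
Eb major shares 4: Ab, Cm, Eb, Fm.
A minor (harmonic minor) shares 0: none.
G# minor (natural minor) shares 0: none.
The most common triads (4) are shared with Eb major.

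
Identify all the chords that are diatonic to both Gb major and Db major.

Triads in Gb major: Gb (I), Abm (ii), Bbm (iii), Cb (IV), Db (V), Ebm (vi), Fdim (vii°).
Triads in Db major: Db (I), Ebm (ii), Fm (iii), Gb (IV), Ab (V), Bbm (vi), Cdim (vii°).
Shared triads with their functions: Gb (I in Gb major, IV in Db major); Bbm (iii in Gb major, vi in Db major); Db (V in Gb major, I in Db major); Ebm (vi in Gb major, ii in Db major).

Gb, Bbm, Db, Ebm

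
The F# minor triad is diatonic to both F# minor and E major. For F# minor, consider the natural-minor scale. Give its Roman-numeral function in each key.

The scale of F# minor (natural minor) is F# G# A B C# D E; F# is degree 1, and the triad built there (F#-A-C#) is minor, so it is i.
The scale of E major is E F# G# A B C# D#; F# is degree 2, and the triad built there (F#-A-C#) is minor, so it is ii.

i in F# minor; ii in E major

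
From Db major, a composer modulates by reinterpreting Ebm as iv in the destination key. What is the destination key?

The numeral iv denotes a minor triad on scale degree 4. With Eb on degree 4, the tonic of the new key is Bb.
Degree 4 carries a minor triad in minor keys, so the destination is Bb minor.
Check: the diatonic triads of Bb minor (natural minor) are Bbm (i), Cdim (ii°), Db (III), Ebm (iv), Fm (v), Gb (VI), Ab (VII) — Ebm is indeed iv.

Bb minor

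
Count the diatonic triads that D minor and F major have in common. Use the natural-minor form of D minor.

7

Diatonic triads of D minor (natural minor): Dm (i), Edim (ii°), F (III), Gm (iv), Am (v), Bb (VI), C (VII).
Diatonic triads of F major: F (I), Gm (ii), Am (iii), Bb (IV), C (V), Dm (vi), Edim (vii°).
Matching root and quality in both lists: Dm, Edim, F, Gm, Am, Bb, C.
That gives 7 common triads.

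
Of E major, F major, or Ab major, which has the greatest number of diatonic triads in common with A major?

Triads of A major: A major (I), B minor (ii), C# minor (iii), D major (IV), E major (V), F# minor (vi), G# diminished (vii°).
E major shares 4: A, C#m, E, F#m.
F major shares 0: none.
Ab major shares 0: none.
The most common triads (4) are shared with E major.

E major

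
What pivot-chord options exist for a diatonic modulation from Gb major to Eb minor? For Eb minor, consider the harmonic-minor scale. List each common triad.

Triads in Gb major: Gb (I), Abm (ii), Bbm (iii), Cb (IV), Db (V), Ebm (vi), Fdim (vii°).
Triads in Eb minor (harmonic minor): Ebm (i), Fdim (ii°), Gbaug (III+), Abm (iv), Bb (V), Cb (VI), Ddim (vii°).
Shared triads with their functions: Abm (ii in Gb major, iv in Eb minor); Cb (IV in Gb major, VI in Eb minor); Ebm (vi in Gb major, i in Eb minor); Fdim (vii° in Gb major, ii° in Eb minor).

Abm, Cb, Ebm, Fdim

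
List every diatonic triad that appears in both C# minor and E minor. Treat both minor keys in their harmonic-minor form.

D#dim

Triads in C# minor (harmonic minor): C#m (i), D#dim (ii°), Eaug (III+), F#m (iv), G# (V), A (VI), B#dim (vii°).
Triads in E minor (harmonic minor): Em (i), F#dim (ii°), Gaug (III+), Am (iv), B (V), C (VI), D#dim (vii°).
Shared triads with their functions: D#dim (ii° in C# minor, vii° in E minor).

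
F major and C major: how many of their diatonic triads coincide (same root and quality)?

Diatonic triads of F major: F (I), Gm (ii), Am (iii), Bb (IV), C (V), Dm (vi), Edim (vii°).
Diatonic triads of C major: C (I), Dm (ii), Em (iii), F (IV), G (V), Am (vi), Bdim (vii°).
Matching root and quality in both lists: F, Am, C, Dm.
That gives 4 common triads.

4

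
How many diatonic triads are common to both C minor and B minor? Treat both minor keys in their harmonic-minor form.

1

Diatonic triads of C minor (harmonic minor): C minor (i), D diminished (ii°), Eb augmented (III+), F minor (iv), G major (V), Ab major (VI), B diminished (vii°).
Diatonic triads of B minor (harmonic minor): B minor (i), C# diminished (ii°), D augmented (III+), E minor (iv), F# major (V), G major (VI), A# diminished (vii°).
Matching root and quality in both lists: G major.
That gives 1 common triad.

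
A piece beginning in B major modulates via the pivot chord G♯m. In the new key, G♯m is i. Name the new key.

G♯ minor

The numeral i denotes a minor triad on scale degree 1. With G♯ on degree 1, the tonic of the new key is G♯.
Degree 1 carries a minor triad in minor keys, so the destination is G♯ minor.
Check: the diatonic triads of G♯ minor (natural minor) are G♯m (i), A♯dim (ii°), B (III), C♯m (iv), D♯m (v), E (VI), F♯ (VII) — G♯m is indeed i.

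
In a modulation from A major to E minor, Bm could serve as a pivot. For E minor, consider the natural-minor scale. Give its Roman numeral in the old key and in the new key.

ii in A major; v in E minor

The scale of A major is A B C# D E F# G#; B is degree 2, and the triad built there (B-D-F#) is minor, so it is ii.
The scale of E minor (natural minor) is E F# G A B C D; B is degree 5, and the triad built there (B-D-F#) is minor, so it is v.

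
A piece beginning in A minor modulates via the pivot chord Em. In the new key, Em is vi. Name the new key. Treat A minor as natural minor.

The numeral vi denotes a minor triad on scale degree 6. With E on degree 6, the tonic of the new key is G.
Degree 6 carries a minor triad in major keys, so the destination is G major.
Check: the diatonic triads of G major are G (I), Am (ii), Bm (iii), C (IV), D (V), Em (vi), F#dim (vii°) — Em is indeed vi.

G major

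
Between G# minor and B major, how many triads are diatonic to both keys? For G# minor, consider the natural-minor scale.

Diatonic triads of G# minor (natural minor): G#m (i), A#dim (ii°), B (III), C#m (iv), D#m (v), E (VI), F# (VII).
Diatonic triads of B major: B (I), C#m (ii), D#m (iii), E (IV), F# (V), G#m (vi), A#dim (vii°).
Matching root and quality in both lists: G#m, A#dim, B, C#m, D#m, E, F#.
That gives 7 common triads.

7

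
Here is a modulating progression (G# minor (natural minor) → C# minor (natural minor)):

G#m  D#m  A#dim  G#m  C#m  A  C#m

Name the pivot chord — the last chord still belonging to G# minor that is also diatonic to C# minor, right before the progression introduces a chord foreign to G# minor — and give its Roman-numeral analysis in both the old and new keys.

C#m — iv in G# minor, i in C# minor

Chords diatonic to G# minor: G#m, A#dim, B, C#m, D#m, E, F#.
Reading the progression, the first chord not in that set is A, so the modulation leaves G# minor there.
The chord immediately before A is C#m, which is diatonic to both keys: iv in G# minor and i in C# minor.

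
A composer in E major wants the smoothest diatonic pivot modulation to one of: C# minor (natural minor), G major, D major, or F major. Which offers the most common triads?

C# minor

Triads of E major: E (I), F#m (ii), G#m (iii), A (IV), B (V), C#m (vi), D#dim (vii°).
C# minor (natural minor) shares 7: E, F#m, G#m, A, B, C#m, D#dim.
G major shares 0: none.
D major shares 2: F#m, A.
F major shares 0: none.
The most common triads (7) are shared with C# minor.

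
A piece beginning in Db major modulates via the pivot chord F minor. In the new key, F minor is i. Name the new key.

F minor

The numeral i denotes a minor triad on scale degree 1. With F on degree 1, the tonic of the new key is F.
Degree 1 carries a minor triad in minor keys, so the destination is F minor.
Check: the diatonic triads of F minor (natural minor) are Fm (i), Gdim (ii°), Ab (III), Bbm (iv), Cm (v), Db (VI), Eb (VII) — F minor is indeed i.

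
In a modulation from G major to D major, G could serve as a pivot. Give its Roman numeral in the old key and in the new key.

I in G major; IV in D major

The scale of G major is G A B C D E F♯; G is degree 1, and the triad built there (G-B-D) is major, so it is I.
The scale of D major is D E F♯ G A B C♯; G is degree 4, and the triad built there (G-B-D) is major, so it is IV.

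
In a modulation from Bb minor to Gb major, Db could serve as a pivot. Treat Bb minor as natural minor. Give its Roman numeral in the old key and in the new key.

The scale of Bb minor (natural minor) is Bb C Db Eb F Gb Ab; Db is degree 3, and the triad built there (Db-F-Ab) is major, so it is III.
The scale of Gb major is Gb Ab Bb Cb Db Eb F; Db is degree 5, and the triad built there (Db-F-Ab) is major, so it is V.

III in Bb minor; V in Gb major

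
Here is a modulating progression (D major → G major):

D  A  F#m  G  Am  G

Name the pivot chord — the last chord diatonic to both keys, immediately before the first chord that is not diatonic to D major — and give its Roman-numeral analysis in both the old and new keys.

Chords diatonic to D major: D, Em, F#m, G, A, Bm, C#dim.
Reading the progression, the first chord not in that set is Am, so the modulation leaves D major there.
The chord immediately before Am is G, which is diatonic to both keys: IV in D major and I in G major.

G — IV in D major, I in G major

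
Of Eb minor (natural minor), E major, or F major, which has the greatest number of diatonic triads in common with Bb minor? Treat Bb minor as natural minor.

Triads of Bb minor (natural minor): Bb minor (i), C diminished (ii°), Db major (III), Eb minor (iv), F minor (v), Gb major (VI), Ab major (VII).
Eb minor (natural minor) shares 4: Bbm, Db, Ebm, Gb.
E major shares 0: none.
F major shares 0: none.
The most common triads (4) are shared with Eb minor.

Eb minor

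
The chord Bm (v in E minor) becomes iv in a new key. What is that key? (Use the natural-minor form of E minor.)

The numeral iv denotes a minor triad on scale degree 4. With B on degree 4, the tonic of the new key is F#.
Degree 4 carries a minor triad in minor keys, so the destination is F# minor.
Check: the diatonic triads of F# minor (natural minor) are F#m (i), G#dim (ii°), A (III), Bm (iv), C#m (v), D (VI), E (VII) — Bm is indeed iv.

F# minor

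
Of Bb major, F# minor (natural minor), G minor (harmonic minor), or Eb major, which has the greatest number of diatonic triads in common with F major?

Bb major

Triads of F major: F major (I), G minor (ii), A minor (iii), Bb major (IV), C major (V), D minor (vi), E diminished (vii°).
Bb major shares 4: F, Gm, Bb, Dm.
F# minor (natural minor) shares 0: none.
G minor (harmonic minor) shares 1: Gm.
Eb major shares 2: Gm, Bb.
The most common triads (4) are shared with Bb major.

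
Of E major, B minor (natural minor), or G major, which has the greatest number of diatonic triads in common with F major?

G major

Triads of F major: F major (I), G minor (ii), A minor (iii), Bb major (IV), C major (V), D minor (vi), E diminished (vii°).
E major shares 0: none.
B minor (natural minor) shares 0: none.
G major shares 2: Am, C.
The most common triads (2) are shared with G major.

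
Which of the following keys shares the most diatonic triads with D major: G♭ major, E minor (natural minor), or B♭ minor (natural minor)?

E minor

Triads of D major: D major (I), E minor (ii), F♯ minor (iii), G major (IV), A major (V), B minor (vi), C♯ diminished (vii°).
G♭ major shares 0: none.
E minor (natural minor) shares 4: D, Em, G, Bm.
B♭ minor (natural minor) shares 0: none.
The most common triads (4) are shared with E minor.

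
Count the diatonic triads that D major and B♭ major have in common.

Diatonic triads of D major: D (I), Em (ii), F♯m (iii), G (IV), A (V), Bm (vi), C♯dim (vii°).
Diatonic triads of B♭ major: B♭ (I), Cm (ii), Dm (iii), E♭ (IV), F (V), Gm (vi), Adim (vii°).
No triad has the same root and quality in both keys.

0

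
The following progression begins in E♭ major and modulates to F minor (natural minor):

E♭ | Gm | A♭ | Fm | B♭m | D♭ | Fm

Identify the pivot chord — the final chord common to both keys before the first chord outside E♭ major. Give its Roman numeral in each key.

Chords diatonic to E♭ major: E♭, Fm, Gm, A♭, B♭, Cm, Ddim.
Reading the progression, the first chord not in that set is B♭m, so the modulation leaves E♭ major there.
The chord immediately before B♭m is Fm, which is diatonic to both keys: ii in E♭ major and i in F minor.

Fm — ii in E♭ major, i in F minor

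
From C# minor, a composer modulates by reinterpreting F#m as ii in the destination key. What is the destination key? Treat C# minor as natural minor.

E major

The numeral ii denotes a minor triad on scale degree 2. With F# on degree 2, the tonic of the new key is E.
Degree 2 carries a minor triad in major keys, so the destination is E major.
Check: the diatonic triads of E major are E (I), F#m (ii), G#m (iii), A (IV), B (V), C#m (vi), D#dim (vii°) — F#m is indeed ii.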